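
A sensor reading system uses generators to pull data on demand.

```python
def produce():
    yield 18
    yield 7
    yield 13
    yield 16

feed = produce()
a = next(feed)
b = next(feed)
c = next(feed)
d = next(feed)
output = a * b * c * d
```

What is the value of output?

Step 1: Create generator and consume all values:
  a = next(feed) = 18
  b = next(feed) = 7
  c = next(feed) = 13
  d = next(feed) = 16
Step 2: output = 18 * 7 * 13 * 16 = 26208.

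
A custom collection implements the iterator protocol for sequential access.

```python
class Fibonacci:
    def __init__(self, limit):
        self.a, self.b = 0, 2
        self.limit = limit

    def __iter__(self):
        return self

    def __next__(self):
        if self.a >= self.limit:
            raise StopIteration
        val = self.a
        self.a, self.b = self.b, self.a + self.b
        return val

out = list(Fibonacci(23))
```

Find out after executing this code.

Step 1: Fibonacci-like sequence (a=0, b=2) until >= 23:
  Yield 0, then a,b = 2,2
  Yield 2, then a,b = 2,4
  Yield 2, then a,b = 4,6
  Yield 4, then a,b = 6,10
  Yield 6, then a,b = 10,16
  Yield 10, then a,b = 16,26
  Yield 16, then a,b = 26,42
Step 2: 26 >= 23, stop.
Therefore out = [0, 2, 2, 4, 6, 10, 16].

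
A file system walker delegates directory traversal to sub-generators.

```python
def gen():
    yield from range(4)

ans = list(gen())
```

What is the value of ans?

Step 1: yield from delegates to the iterable, yielding each element.
Step 2: Collected values: [0, 1, 2, 3].
Therefore ans = [0, 1, 2, 3].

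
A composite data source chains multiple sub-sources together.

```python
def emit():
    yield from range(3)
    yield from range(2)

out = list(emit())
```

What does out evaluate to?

Step 1: Trace yields in order:
  yield 0
  yield 1
  yield 2
  yield 0
  yield 1
Therefore out = [0, 1, 2, 0, 1].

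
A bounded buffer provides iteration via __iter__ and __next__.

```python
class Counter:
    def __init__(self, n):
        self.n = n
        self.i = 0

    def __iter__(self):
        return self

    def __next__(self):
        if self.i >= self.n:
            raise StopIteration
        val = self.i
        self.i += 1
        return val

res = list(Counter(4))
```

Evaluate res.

Step 1: Counter(4) creates an iterator counting 0 to 3.
Step 2: list() consumes all values: [0, 1, 2, 3].
Therefore res = [0, 1, 2, 3].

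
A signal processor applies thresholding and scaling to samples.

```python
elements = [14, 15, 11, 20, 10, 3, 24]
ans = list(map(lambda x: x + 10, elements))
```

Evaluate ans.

Step 1: Apply lambda x: x + 10 to each element:
  14 -> 24
  15 -> 25
  11 -> 21
  20 -> 30
  10 -> 20
  3 -> 13
  24 -> 34
Therefore ans = [24, 25, 21, 30, 20, 13, 34].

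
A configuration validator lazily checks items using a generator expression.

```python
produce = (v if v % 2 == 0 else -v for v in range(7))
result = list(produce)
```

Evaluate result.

Step 1: For each v in range(7), yield v if even, else -v:
  v=0: even, yield 0
  v=1: odd, yield -1
  v=2: even, yield 2
  v=3: odd, yield -3
  v=4: even, yield 4
  v=5: odd, yield -5
  v=6: even, yield 6
Therefore result = [0, -1, 2, -3, 4, -5, 6].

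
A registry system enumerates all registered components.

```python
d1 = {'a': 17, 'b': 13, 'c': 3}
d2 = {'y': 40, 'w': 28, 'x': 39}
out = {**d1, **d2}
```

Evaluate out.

Step 1: Merge d1 and d2 (d2 values override on key conflicts).
Step 2: d1 has keys ['a', 'b', 'c'], d2 has keys ['y', 'w', 'x'].
Therefore out = {'a': 17, 'b': 13, 'c': 3, 'y': 40, 'w': 28, 'x': 39}.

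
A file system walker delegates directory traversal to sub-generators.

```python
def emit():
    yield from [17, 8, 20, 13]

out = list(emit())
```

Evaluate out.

Step 1: yield from delegates to the iterable, yielding each element.
Step 2: Collected values: [17, 8, 20, 13].
Therefore out = [17, 8, 20, 13].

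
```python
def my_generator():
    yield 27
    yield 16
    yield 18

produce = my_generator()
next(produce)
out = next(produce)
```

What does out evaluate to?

Step 1: my_generator() creates a generator.
Step 2: next(produce) yields 27 (consumed and discarded).
Step 3: next(produce) yields 16, assigned to out.
Therefore out = 16.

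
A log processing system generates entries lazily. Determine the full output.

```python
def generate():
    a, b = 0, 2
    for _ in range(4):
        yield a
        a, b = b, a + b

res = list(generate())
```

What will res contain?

Step 1: Fibonacci-like sequence starting with a=0, b=2:
  Iteration 1: yield a=0, then a,b = 2,2
  Iteration 2: yield a=2, then a,b = 2,4
  Iteration 3: yield a=2, then a,b = 4,6
  Iteration 4: yield a=4, then a,b = 6,10
Therefore res = [0, 2, 2, 4].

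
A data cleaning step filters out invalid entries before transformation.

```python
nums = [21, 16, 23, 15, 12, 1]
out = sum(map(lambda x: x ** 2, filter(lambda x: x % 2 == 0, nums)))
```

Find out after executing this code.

Step 1: Filter even numbers from [21, 16, 23, 15, 12, 1]: [16, 12]
Step 2: Square each: [256, 144]
Step 3: Sum = 400.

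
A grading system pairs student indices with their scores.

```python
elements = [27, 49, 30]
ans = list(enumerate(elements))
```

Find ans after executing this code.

Step 1: enumerate pairs each element with its index:
  (0, 27)
  (1, 49)
  (2, 30)
Therefore ans = [(0, 27), (1, 49), (2, 30)].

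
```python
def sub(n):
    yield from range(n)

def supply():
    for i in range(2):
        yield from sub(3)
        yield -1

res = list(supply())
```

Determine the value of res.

Step 1: For each i in range(2):
  i=0: yield from sub(3) -> [0, 1, 2], then yield -1
  i=1: yield from sub(3) -> [0, 1, 2], then yield -1
Therefore res = [0, 1, 2, -1, 0, 1, 2, -1].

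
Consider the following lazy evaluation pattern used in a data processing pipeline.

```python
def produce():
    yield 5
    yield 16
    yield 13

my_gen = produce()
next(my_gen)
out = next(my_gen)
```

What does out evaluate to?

Step 1: produce() creates a generator.
Step 2: next(my_gen) yields 5 (consumed and discarded).
Step 3: next(my_gen) yields 16, assigned to out.
Therefore out = 16.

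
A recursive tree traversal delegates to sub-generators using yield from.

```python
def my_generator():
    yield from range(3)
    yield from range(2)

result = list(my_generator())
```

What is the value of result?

Step 1: Trace yields in order:
  yield 0
  yield 1
  yield 2
  yield 0
  yield 1
Therefore result = [0, 1, 2, 0, 1].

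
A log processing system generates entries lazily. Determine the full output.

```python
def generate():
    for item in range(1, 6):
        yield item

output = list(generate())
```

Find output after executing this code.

Step 1: The generator yields each value from range(1, 6).
Step 2: list() consumes all yields: [1, 2, 3, 4, 5].
Therefore output = [1, 2, 3, 4, 5].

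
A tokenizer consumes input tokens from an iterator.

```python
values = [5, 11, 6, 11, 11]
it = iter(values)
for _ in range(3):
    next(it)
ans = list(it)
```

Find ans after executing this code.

Step 1: Create iterator over [5, 11, 6, 11, 11].
Step 2: Advance 3 positions (consuming [5, 11, 6]).
Step 3: list() collects remaining elements: [11, 11].
Therefore ans = [11, 11].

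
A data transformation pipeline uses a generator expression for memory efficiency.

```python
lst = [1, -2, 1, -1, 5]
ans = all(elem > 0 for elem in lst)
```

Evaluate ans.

Step 1: Check elem > 0 for each element in [1, -2, 1, -1, 5]:
  1 > 0: True
  -2 > 0: False
  1 > 0: True
  -1 > 0: False
  5 > 0: True
Step 2: all() returns False.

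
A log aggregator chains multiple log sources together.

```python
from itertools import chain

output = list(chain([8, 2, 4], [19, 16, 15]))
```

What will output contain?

Step 1: chain() concatenates iterables: [8, 2, 4] + [19, 16, 15].
Therefore output = [8, 2, 4, 19, 16, 15].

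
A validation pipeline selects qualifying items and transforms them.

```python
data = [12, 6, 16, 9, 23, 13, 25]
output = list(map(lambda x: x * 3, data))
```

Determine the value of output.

Step 1: Apply lambda x: x * 3 to each element:
  12 -> 36
  6 -> 18
  16 -> 48
  9 -> 27
  23 -> 69
  13 -> 39
  25 -> 75
Therefore output = [36, 18, 48, 27, 69, 39, 75].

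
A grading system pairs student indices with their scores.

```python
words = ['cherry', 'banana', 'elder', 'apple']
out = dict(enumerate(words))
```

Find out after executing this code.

Step 1: enumerate pairs indices with words:
  0 -> 'cherry'
  1 -> 'banana'
  2 -> 'elder'
  3 -> 'apple'
Therefore out = {0: 'cherry', 1: 'banana', 2: 'elder', 3: 'apple'}.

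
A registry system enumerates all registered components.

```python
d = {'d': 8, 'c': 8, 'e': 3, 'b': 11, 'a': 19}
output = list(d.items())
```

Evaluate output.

Step 1: d.items() returns (key, value) pairs in insertion order.
Therefore output = [('d', 8), ('c', 8), ('e', 3), ('b', 11), ('a', 19)].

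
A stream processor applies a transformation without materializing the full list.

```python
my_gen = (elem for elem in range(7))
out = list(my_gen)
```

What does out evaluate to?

Step 1: Generator expression iterates range(7): [0, 1, 2, 3, 4, 5, 6].
Step 2: list() collects all values.
Therefore out = [0, 1, 2, 3, 4, 5, 6].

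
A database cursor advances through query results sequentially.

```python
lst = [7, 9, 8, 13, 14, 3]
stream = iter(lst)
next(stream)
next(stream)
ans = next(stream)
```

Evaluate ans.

Step 1: Create iterator over [7, 9, 8, 13, 14, 3].
Step 2: next() consumes 7.
Step 3: next() consumes 9.
Step 4: next() returns 8.
Therefore ans = 8.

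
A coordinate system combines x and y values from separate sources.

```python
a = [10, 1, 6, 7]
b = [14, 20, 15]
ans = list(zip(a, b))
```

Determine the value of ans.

Step 1: zip stops at shortest (len(a)=4, len(b)=3):
  Index 0: (10, 14)
  Index 1: (1, 20)
  Index 2: (6, 15)
Step 2: Last element of a (7) has no pair, dropped.
Therefore ans = [(10, 14), (1, 20), (6, 15)].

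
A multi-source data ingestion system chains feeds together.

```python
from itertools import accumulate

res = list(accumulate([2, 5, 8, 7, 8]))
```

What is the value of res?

Step 1: accumulate computes running sums:
  + 2 = 2
  + 5 = 7
  + 8 = 15
  + 7 = 22
  + 8 = 30
Therefore res = [2, 7, 15, 22, 30].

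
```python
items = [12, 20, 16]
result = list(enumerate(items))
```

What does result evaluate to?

Step 1: enumerate pairs each element with its index:
  (0, 12)
  (1, 20)
  (2, 16)
Therefore result = [(0, 12), (1, 20), (2, 16)].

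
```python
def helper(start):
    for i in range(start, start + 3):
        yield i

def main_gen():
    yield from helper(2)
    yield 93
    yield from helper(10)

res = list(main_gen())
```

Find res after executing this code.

Step 1: main_gen() delegates to helper(2):
  yield 2
  yield 3
  yield 4
Step 2: yield 93
Step 3: Delegates to helper(10):
  yield 10
  yield 11
  yield 12
Therefore res = [2, 3, 4, 93, 10, 11, 12].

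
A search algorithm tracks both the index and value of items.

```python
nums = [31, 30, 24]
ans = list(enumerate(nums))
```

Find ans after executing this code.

Step 1: enumerate pairs each element with its index:
  (0, 31)
  (1, 30)
  (2, 24)
Therefore ans = [(0, 31), (1, 30), (2, 24)].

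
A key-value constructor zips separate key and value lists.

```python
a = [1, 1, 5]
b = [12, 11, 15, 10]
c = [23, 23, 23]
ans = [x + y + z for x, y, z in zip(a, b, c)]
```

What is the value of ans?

Step 1: zip three lists (truncates to shortest, len=3):
  1 + 12 + 23 = 36
  1 + 11 + 23 = 35
  5 + 15 + 23 = 43
Therefore ans = [36, 35, 43].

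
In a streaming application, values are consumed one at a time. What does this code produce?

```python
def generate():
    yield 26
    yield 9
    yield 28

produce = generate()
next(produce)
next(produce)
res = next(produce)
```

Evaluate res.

Step 1: generate() creates a generator.
Step 2: next(produce) yields 26 (consumed and discarded).
Step 3: next(produce) yields 9 (consumed and discarded).
Step 4: next(produce) yields 28, assigned to res.
Therefore res = 28.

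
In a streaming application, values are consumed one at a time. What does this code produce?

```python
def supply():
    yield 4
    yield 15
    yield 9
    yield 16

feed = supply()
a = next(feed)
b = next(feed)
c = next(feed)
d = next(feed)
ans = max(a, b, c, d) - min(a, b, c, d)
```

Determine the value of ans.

Step 1: Create generator and consume all values:
  a = next(feed) = 4
  b = next(feed) = 15
  c = next(feed) = 9
  d = next(feed) = 16
Step 2: max = 16, min = 4, ans = 16 - 4 = 12.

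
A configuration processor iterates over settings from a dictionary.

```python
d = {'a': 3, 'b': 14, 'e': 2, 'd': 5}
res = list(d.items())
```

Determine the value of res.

Step 1: d.items() returns (key, value) pairs in insertion order.
Therefore res = [('a', 3), ('b', 14), ('e', 2), ('d', 5)].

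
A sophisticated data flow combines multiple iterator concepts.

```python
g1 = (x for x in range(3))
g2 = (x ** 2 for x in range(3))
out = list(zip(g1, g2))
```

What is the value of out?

Step 1: g1 produces [0, 1, 2].
Step 2: g2 produces [0, 1, 4].
Step 3: zip pairs them: [(0, 0), (1, 1), (2, 4)].
Therefore out = [(0, 0), (1, 1), (2, 4)].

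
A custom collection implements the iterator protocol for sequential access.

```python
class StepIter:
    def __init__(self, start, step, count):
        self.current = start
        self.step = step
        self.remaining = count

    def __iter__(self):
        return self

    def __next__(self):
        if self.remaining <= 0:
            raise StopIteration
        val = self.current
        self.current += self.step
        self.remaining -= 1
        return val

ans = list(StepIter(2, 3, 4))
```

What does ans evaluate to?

Step 1: StepIter starts at 2, increments by 3, for 4 steps:
  Yield 2, then current += 3
  Yield 5, then current += 3
  Yield 8, then current += 3
  Yield 11, then current += 3
Therefore ans = [2, 5, 8, 11].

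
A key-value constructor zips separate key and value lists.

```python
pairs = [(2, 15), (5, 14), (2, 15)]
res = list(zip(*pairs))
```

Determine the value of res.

Step 1: zip(*pairs) transposes: unzips [(2, 15), (5, 14), (2, 15)] into separate sequences.
Step 2: First elements: (2, 5, 2), second elements: (15, 14, 15).
Therefore res = [(2, 5, 2), (15, 14, 15)].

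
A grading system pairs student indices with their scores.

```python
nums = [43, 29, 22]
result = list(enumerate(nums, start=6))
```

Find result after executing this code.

Step 1: enumerate with start=6:
  (6, 43)
  (7, 29)
  (8, 22)
Therefore result = [(6, 43), (7, 29), (8, 22)].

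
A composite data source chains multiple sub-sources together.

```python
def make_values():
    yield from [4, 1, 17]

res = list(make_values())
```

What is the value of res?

Step 1: yield from delegates to the iterable, yielding each element.
Step 2: Collected values: [4, 1, 17].
Therefore res = [4, 1, 17].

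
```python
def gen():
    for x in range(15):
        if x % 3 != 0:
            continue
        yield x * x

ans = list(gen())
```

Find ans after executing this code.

Step 1: Only yield x**2 when x is divisible by 3:
  x=0: 0 % 3 == 0, yield 0**2 = 0
  x=3: 3 % 3 == 0, yield 3**2 = 9
  x=6: 6 % 3 == 0, yield 6**2 = 36
  x=9: 9 % 3 == 0, yield 9**2 = 81
  x=12: 12 % 3 == 0, yield 12**2 = 144
Therefore ans = [0, 9, 36, 81, 144].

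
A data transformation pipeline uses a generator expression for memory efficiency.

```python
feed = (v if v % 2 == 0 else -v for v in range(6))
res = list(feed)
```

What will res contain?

Step 1: For each v in range(6), yield v if even, else -v:
  v=0: even, yield 0
  v=1: odd, yield -1
  v=2: even, yield 2
  v=3: odd, yield -3
  v=4: even, yield 4
  v=5: odd, yield -5
Therefore res = [0, -1, 2, -3, 4, -5].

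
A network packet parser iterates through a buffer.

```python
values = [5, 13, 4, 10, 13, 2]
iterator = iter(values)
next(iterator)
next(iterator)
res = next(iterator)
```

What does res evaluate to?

Step 1: Create iterator over [5, 13, 4, 10, 13, 2].
Step 2: next() consumes 5.
Step 3: next() consumes 13.
Step 4: next() returns 4.
Therefore res = 4.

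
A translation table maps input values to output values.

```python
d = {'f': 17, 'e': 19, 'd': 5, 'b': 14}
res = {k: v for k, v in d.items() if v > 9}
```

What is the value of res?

Step 1: Filter items where value > 9:
  'f': 17 > 9: kept
  'e': 19 > 9: kept
  'd': 5 <= 9: removed
  'b': 14 > 9: kept
Therefore res = {'f': 17, 'e': 19, 'b': 14}.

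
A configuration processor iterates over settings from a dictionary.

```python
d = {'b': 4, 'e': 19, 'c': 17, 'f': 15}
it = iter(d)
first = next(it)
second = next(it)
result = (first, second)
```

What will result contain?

Step 1: iter(d) iterates over keys: ['b', 'e', 'c', 'f'].
Step 2: first = next(it) = 'b', second = next(it) = 'e'.
Therefore result = ('b', 'e').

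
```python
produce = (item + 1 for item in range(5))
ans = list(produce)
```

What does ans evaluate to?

Step 1: For each item in range(5), compute item+1:
  item=0: 0+1 = 1
  item=1: 1+1 = 2
  item=2: 2+1 = 3
  item=3: 3+1 = 4
  item=4: 4+1 = 5
Therefore ans = [1, 2, 3, 4, 5].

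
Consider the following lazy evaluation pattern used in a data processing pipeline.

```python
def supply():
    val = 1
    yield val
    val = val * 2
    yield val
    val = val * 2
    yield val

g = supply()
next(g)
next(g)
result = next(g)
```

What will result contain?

Step 1: Trace through generator execution:
  Yield 1: val starts at 1, yield 1
  Yield 2: val = 1 * 2 = 2, yield 2
  Yield 3: val = 2 * 2 = 4, yield 4
Step 2: First next() gets 1, second next() gets the second value, third next() yields 4.
Therefore result = 4.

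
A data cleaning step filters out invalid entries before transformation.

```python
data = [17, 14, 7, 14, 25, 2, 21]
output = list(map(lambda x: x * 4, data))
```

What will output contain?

Step 1: Apply lambda x: x * 4 to each element:
  17 -> 68
  14 -> 56
  7 -> 28
  14 -> 56
  25 -> 100
  2 -> 8
  21 -> 84
Therefore output = [68, 56, 28, 56, 100, 8, 84].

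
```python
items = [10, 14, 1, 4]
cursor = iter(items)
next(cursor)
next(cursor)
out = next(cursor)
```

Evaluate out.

Step 1: Create iterator over [10, 14, 1, 4].
Step 2: next() consumes 10.
Step 3: next() consumes 14.
Step 4: next() returns 1.
Therefore out = 1.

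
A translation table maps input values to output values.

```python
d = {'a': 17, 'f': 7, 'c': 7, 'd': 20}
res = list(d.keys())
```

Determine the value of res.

Step 1: d.keys() returns the dictionary keys in insertion order.
Therefore res = ['a', 'f', 'c', 'd'].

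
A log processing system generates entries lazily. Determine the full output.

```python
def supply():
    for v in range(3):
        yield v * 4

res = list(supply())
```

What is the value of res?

Step 1: For each v in range(3), yield v * 4:
  v=0: yield 0 * 4 = 0
  v=1: yield 1 * 4 = 4
  v=2: yield 2 * 4 = 8
Therefore res = [0, 4, 8].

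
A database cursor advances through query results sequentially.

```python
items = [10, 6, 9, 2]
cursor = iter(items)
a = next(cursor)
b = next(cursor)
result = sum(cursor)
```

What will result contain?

Step 1: Create iterator over [10, 6, 9, 2].
Step 2: a = next() = 10, b = next() = 6.
Step 3: sum() of remaining [9, 2] = 11.
Therefore result = 11.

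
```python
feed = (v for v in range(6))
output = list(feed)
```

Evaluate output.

Step 1: Generator expression iterates range(6): [0, 1, 2, 3, 4, 5].
Step 2: list() collects all values.
Therefore output = [0, 1, 2, 3, 4, 5].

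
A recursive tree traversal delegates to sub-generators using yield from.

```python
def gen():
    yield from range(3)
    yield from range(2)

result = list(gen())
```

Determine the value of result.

Step 1: Trace yields in order:
  yield 0
  yield 1
  yield 2
  yield 0
  yield 1
Therefore result = [0, 1, 2, 0, 1].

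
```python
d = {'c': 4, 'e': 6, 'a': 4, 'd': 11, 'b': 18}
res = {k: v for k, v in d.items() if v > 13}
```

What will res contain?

Step 1: Filter items where value > 13:
  'c': 4 <= 13: removed
  'e': 6 <= 13: removed
  'a': 4 <= 13: removed
  'd': 11 <= 13: removed
  'b': 18 > 13: kept
Therefore res = {'b': 18}.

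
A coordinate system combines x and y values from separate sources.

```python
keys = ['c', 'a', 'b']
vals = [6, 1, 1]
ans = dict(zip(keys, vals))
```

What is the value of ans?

Step 1: zip pairs keys with values:
  'c' -> 6
  'a' -> 1
  'b' -> 1
Therefore ans = {'c': 6, 'a': 1, 'b': 1}.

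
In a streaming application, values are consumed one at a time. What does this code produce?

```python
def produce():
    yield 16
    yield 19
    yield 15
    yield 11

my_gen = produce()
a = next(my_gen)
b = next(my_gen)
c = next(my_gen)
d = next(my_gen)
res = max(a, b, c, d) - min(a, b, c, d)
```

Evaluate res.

Step 1: Create generator and consume all values:
  a = next(my_gen) = 16
  b = next(my_gen) = 19
  c = next(my_gen) = 15
  d = next(my_gen) = 11
Step 2: max = 19, min = 11, res = 19 - 11 = 8.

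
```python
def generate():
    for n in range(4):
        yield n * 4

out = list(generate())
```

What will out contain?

Step 1: For each n in range(4), yield n * 4:
  n=0: yield 0 * 4 = 0
  n=1: yield 1 * 4 = 4
  n=2: yield 2 * 4 = 8
  n=3: yield 3 * 4 = 12
Therefore out = [0, 4, 8, 12].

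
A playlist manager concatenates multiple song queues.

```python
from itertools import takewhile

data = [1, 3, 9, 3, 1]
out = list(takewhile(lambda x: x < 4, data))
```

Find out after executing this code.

Step 1: takewhile stops at first element >= 4:
  1 < 4: take
  3 < 4: take
  9 >= 4: stop
Therefore out = [1, 3].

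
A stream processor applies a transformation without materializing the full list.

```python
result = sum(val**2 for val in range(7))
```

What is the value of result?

Step 1: Compute val**2 for each val in range(7):
  val=0: 0**2 = 0
  val=1: 1**2 = 1
  val=2: 2**2 = 4
  val=3: 3**2 = 9
  val=4: 4**2 = 16
  val=5: 5**2 = 25
  val=6: 6**2 = 36
Step 2: sum = 0 + 1 + 4 + 9 + 16 + 25 + 36 = 91.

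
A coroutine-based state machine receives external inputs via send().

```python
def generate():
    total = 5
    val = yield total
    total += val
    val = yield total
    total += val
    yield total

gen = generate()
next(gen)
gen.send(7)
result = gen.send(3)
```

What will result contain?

Step 1: next() -> yield total=5.
Step 2: send(7) -> val=7, total = 5+7 = 12, yield 12.
Step 3: send(3) -> val=3, total = 12+3 = 15, yield 15.
Therefore result = 15.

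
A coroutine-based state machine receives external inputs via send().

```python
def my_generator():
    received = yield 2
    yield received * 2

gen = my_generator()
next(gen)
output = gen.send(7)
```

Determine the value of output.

Step 1: next(gen) advances to first yield, producing 2.
Step 2: send(7) resumes, received = 7.
Step 3: yield received * 2 = 7 * 2 = 14.
Therefore output = 14.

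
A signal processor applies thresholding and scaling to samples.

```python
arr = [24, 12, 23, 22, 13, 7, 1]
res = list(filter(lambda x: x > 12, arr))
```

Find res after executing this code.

Step 1: Filter elements > 12:
  24: kept
  12: removed
  23: kept
  22: kept
  13: kept
  7: removed
  1: removed
Therefore res = [24, 23, 22, 13].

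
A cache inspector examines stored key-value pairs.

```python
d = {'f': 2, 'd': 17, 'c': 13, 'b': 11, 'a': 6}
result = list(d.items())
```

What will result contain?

Step 1: d.items() returns (key, value) pairs in insertion order.
Therefore result = [('f', 2), ('d', 17), ('c', 13), ('b', 11), ('a', 6)].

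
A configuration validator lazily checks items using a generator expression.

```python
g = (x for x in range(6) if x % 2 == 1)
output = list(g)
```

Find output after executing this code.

Step 1: Filter range(6) keeping only odd values:
  x=0: even, excluded
  x=1: odd, included
  x=2: even, excluded
  x=3: odd, included
  x=4: even, excluded
  x=5: odd, included
Therefore output = [1, 3, 5].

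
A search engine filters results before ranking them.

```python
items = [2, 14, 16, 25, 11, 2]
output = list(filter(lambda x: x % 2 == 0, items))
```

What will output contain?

Step 1: Filter elements divisible by 2:
  2 % 2 = 0: kept
  14 % 2 = 0: kept
  16 % 2 = 0: kept
  25 % 2 = 1: removed
  11 % 2 = 1: removed
  2 % 2 = 0: kept
Therefore output = [2, 14, 16, 2].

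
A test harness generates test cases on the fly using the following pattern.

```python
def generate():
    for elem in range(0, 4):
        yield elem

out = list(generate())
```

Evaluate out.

Step 1: The generator yields each value from range(0, 4).
Step 2: list() consumes all yields: [0, 1, 2, 3].
Therefore out = [0, 1, 2, 3].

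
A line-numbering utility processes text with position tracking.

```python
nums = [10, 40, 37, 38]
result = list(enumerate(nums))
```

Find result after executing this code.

Step 1: enumerate pairs each element with its index:
  (0, 10)
  (1, 40)
  (2, 37)
  (3, 38)
Therefore result = [(0, 10), (1, 40), (2, 37), (3, 38)].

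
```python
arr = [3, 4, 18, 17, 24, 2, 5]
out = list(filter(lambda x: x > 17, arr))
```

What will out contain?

Step 1: Filter elements > 17:
  3: removed
  4: removed
  18: kept
  17: removed
  24: kept
  2: removed
  5: removed
Therefore out = [18, 24].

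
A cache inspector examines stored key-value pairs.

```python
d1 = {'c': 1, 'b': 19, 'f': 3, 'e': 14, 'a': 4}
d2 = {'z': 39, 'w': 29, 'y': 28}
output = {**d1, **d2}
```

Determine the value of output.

Step 1: Merge d1 and d2 (d2 values override on key conflicts).
Step 2: d1 has keys ['c', 'b', 'f', 'e', 'a'], d2 has keys ['z', 'w', 'y'].
Therefore output = {'c': 1, 'b': 19, 'f': 3, 'e': 14, 'a': 4, 'z': 39, 'w': 29, 'y': 28}.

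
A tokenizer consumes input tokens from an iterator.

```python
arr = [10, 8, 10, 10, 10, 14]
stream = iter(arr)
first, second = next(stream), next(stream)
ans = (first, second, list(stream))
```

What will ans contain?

Step 1: Create iterator over [10, 8, 10, 10, 10, 14].
Step 2: first = 10, second = 8.
Step 3: Remaining elements: [10, 10, 10, 14].
Therefore ans = (10, 8, [10, 10, 10, 14]).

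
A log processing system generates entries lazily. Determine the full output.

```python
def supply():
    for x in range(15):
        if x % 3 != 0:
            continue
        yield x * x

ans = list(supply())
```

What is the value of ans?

Step 1: Only yield x**2 when x is divisible by 3:
  x=0: 0 % 3 == 0, yield 0**2 = 0
  x=3: 3 % 3 == 0, yield 3**2 = 9
  x=6: 6 % 3 == 0, yield 6**2 = 36
  x=9: 9 % 3 == 0, yield 9**2 = 81
  x=12: 12 % 3 == 0, yield 12**2 = 144
Therefore ans = [0, 9, 36, 81, 144].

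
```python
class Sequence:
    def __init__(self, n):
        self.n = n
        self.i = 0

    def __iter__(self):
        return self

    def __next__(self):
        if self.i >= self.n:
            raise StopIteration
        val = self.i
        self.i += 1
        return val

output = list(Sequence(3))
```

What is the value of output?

Step 1: Sequence(3) creates an iterator counting 0 to 2.
Step 2: list() consumes all values: [0, 1, 2].
Therefore output = [0, 1, 2].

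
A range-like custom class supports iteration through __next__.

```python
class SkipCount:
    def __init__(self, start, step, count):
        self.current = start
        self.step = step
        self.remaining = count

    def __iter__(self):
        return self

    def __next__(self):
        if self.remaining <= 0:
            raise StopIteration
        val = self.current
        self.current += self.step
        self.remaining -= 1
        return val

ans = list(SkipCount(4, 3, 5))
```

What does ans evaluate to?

Step 1: SkipCount starts at 4, increments by 3, for 5 steps:
  Yield 4, then current += 3
  Yield 7, then current += 3
  Yield 10, then current += 3
  Yield 13, then current += 3
  Yield 16, then current += 3
Therefore ans = [4, 7, 10, 13, 16].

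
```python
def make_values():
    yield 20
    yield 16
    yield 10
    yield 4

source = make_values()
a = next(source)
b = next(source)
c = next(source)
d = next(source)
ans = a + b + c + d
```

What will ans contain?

Step 1: Create generator and consume all values:
  a = next(source) = 20
  b = next(source) = 16
  c = next(source) = 10
  d = next(source) = 4
Step 2: ans = 20 + 16 + 10 + 4 = 50.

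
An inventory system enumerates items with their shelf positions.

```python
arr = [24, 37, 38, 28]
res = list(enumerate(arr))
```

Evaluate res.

Step 1: enumerate pairs each element with its index:
  (0, 24)
  (1, 37)
  (2, 38)
  (3, 28)
Therefore res = [(0, 24), (1, 37), (2, 38), (3, 28)].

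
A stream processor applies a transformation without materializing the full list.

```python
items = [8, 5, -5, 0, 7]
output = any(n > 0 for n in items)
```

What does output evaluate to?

Step 1: Check n > 0 for each element in [8, 5, -5, 0, 7]:
  8 > 0: True
  5 > 0: True
  -5 > 0: False
  0 > 0: False
  7 > 0: True
Step 2: any() returns True.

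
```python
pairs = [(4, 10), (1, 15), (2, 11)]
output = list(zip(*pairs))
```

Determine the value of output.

Step 1: zip(*pairs) transposes: unzips [(4, 10), (1, 15), (2, 11)] into separate sequences.
Step 2: First elements: (4, 1, 2), second elements: (10, 15, 11).
Therefore output = [(4, 1, 2), (10, 15, 11)].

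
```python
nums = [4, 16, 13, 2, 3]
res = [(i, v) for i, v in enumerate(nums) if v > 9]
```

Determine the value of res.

Step 1: Filter enumerate([4, 16, 13, 2, 3]) keeping v > 9:
  (0, 4): 4 <= 9, excluded
  (1, 16): 16 > 9, included
  (2, 13): 13 > 9, included
  (3, 2): 2 <= 9, excluded
  (4, 3): 3 <= 9, excluded
Therefore res = [(1, 16), (2, 13)].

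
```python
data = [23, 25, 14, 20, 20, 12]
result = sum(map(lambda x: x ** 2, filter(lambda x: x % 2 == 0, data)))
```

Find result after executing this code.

Step 1: Filter even numbers from [23, 25, 14, 20, 20, 12]: [14, 20, 20, 12]
Step 2: Square each: [196, 400, 400, 144]
Step 3: Sum = 1140.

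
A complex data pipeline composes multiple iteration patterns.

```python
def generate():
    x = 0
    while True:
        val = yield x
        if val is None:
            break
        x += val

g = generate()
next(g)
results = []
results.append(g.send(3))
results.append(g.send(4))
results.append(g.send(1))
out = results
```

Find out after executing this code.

Step 1: next(g) -> yield 0.
Step 2: send(3) -> x = 3, yield 3.
Step 3: send(4) -> x = 7, yield 7.
Step 4: send(1) -> x = 8, yield 8.
Therefore out = [3, 7, 8].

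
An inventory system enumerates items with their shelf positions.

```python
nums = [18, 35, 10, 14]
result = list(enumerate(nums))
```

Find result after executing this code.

Step 1: enumerate pairs each element with its index:
  (0, 18)
  (1, 35)
  (2, 10)
  (3, 14)
Therefore result = [(0, 18), (1, 35), (2, 10), (3, 14)].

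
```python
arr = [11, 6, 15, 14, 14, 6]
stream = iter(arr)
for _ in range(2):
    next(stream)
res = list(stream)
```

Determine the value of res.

Step 1: Create iterator over [11, 6, 15, 14, 14, 6].
Step 2: Advance 2 positions (consuming [11, 6]).
Step 3: list() collects remaining elements: [15, 14, 14, 6].
Therefore res = [15, 14, 14, 6].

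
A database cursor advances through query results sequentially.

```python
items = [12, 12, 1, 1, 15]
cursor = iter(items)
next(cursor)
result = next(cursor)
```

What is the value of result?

Step 1: Create iterator over [12, 12, 1, 1, 15].
Step 2: next() consumes 12.
Step 3: next() returns 12.
Therefore result = 12.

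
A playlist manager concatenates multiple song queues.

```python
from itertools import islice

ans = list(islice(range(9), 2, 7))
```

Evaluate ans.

Step 1: islice(range(9), 2, 7) takes elements at indices [2, 7).
Step 2: Elements: [2, 3, 4, 5, 6].
Therefore ans = [2, 3, 4, 5, 6].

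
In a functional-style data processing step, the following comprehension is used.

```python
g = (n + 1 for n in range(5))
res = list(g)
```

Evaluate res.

Step 1: For each n in range(5), compute n+1:
  n=0: 0+1 = 1
  n=1: 1+1 = 2
  n=2: 2+1 = 3
  n=3: 3+1 = 4
  n=4: 4+1 = 5
Therefore res = [1, 2, 3, 4, 5].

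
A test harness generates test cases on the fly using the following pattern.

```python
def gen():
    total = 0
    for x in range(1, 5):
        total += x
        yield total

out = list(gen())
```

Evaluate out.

Step 1: Generator accumulates running sum:
  x=1: total = 1, yield 1
  x=2: total = 3, yield 3
  x=3: total = 6, yield 6
  x=4: total = 10, yield 10
Therefore out = [1, 3, 6, 10].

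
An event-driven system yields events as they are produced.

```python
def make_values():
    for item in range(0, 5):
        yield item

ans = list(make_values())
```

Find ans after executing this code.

Step 1: The generator yields each value from range(0, 5).
Step 2: list() consumes all yields: [0, 1, 2, 3, 4].
Therefore ans = [0, 1, 2, 3, 4].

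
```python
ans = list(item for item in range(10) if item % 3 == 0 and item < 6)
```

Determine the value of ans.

Step 1: Filter range(10) where item % 3 == 0 and item < 6:
  item=0: both conditions met, included
  item=1: excluded (1 % 3 != 0)
  item=2: excluded (2 % 3 != 0)
  item=3: both conditions met, included
  item=4: excluded (4 % 3 != 0)
  item=5: excluded (5 % 3 != 0)
  item=6: excluded (6 >= 6)
  item=7: excluded (7 % 3 != 0, 7 >= 6)
  item=8: excluded (8 % 3 != 0, 8 >= 6)
  item=9: excluded (9 >= 6)
Therefore ans = [0, 3].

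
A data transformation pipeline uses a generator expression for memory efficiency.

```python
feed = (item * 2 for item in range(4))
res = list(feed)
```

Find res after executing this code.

Step 1: For each item in range(4), compute item*2:
  item=0: 0*2 = 0
  item=1: 1*2 = 2
  item=2: 2*2 = 4
  item=3: 3*2 = 6
Therefore res = [0, 2, 4, 6].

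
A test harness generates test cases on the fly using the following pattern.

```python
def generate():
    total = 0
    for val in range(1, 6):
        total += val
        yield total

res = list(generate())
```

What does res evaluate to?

Step 1: Generator accumulates running sum:
  val=1: total = 1, yield 1
  val=2: total = 3, yield 3
  val=3: total = 6, yield 6
  val=4: total = 10, yield 10
  val=5: total = 15, yield 15
Therefore res = [1, 3, 6, 10, 15].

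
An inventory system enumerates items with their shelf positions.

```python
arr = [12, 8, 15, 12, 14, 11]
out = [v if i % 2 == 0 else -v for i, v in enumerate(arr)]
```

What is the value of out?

Step 1: For each (i, v), keep v if i is even, negate if odd:
  i=0 (even): keep 12
  i=1 (odd): negate to -8
  i=2 (even): keep 15
  i=3 (odd): negate to -12
  i=4 (even): keep 14
  i=5 (odd): negate to -11
Therefore out = [12, -8, 15, -12, 14, -11].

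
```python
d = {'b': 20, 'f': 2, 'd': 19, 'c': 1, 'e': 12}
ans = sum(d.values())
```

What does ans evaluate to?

Step 1: d.values() = [20, 2, 19, 1, 12].
Step 2: sum = 54.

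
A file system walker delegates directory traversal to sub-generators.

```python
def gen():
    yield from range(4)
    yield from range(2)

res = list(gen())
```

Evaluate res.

Step 1: Trace yields in order:
  yield 0
  yield 1
  yield 2
  yield 3
  yield 0
  yield 1
Therefore res = [0, 1, 2, 3, 0, 1].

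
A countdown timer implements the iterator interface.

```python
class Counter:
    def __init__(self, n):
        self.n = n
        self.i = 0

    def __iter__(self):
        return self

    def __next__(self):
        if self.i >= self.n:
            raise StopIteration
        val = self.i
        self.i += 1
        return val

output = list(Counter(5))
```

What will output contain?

Step 1: Counter(5) creates an iterator counting 0 to 4.
Step 2: list() consumes all values: [0, 1, 2, 3, 4].
Therefore output = [0, 1, 2, 3, 4].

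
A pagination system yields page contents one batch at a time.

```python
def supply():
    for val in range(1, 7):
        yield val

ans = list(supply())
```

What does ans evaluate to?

Step 1: The generator yields each value from range(1, 7).
Step 2: list() consumes all yields: [1, 2, 3, 4, 5, 6].
Therefore ans = [1, 2, 3, 4, 5, 6].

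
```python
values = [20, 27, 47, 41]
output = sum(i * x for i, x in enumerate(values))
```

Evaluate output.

Step 1: Compute i * x for each (i, x) in enumerate([20, 27, 47, 41]):
  i=0, x=20: 0*20 = 0
  i=1, x=27: 1*27 = 27
  i=2, x=47: 2*47 = 94
  i=3, x=41: 3*41 = 123
Step 2: sum = 0 + 27 + 94 + 123 = 244.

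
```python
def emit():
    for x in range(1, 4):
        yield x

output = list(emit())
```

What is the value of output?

Step 1: The generator yields each value from range(1, 4).
Step 2: list() consumes all yields: [1, 2, 3].
Therefore output = [1, 2, 3].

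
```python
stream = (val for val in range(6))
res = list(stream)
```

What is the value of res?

Step 1: Generator expression iterates range(6): [0, 1, 2, 3, 4, 5].
Step 2: list() collects all values.
Therefore res = [0, 1, 2, 3, 4, 5].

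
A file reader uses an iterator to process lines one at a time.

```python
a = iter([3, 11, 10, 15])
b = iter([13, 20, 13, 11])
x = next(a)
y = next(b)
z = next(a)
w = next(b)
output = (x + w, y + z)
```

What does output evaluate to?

Step 1: a iterates [3, 11, 10, 15], b iterates [13, 20, 13, 11].
Step 2: x = next(a) = 3, y = next(b) = 13.
Step 3: z = next(a) = 11, w = next(b) = 20.
Step 4: output = (3 + 20, 13 + 11) = (23, 24).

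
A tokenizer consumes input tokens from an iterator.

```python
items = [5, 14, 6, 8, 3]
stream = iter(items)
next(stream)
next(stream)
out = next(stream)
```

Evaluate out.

Step 1: Create iterator over [5, 14, 6, 8, 3].
Step 2: next() consumes 5.
Step 3: next() consumes 14.
Step 4: next() returns 6.
Therefore out = 6.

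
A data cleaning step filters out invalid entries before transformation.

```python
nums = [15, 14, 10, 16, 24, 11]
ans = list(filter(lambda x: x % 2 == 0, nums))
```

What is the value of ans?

Step 1: Filter elements divisible by 2:
  15 % 2 = 1: removed
  14 % 2 = 0: kept
  10 % 2 = 0: kept
  16 % 2 = 0: kept
  24 % 2 = 0: kept
  11 % 2 = 1: removed
Therefore ans = [14, 10, 16, 24].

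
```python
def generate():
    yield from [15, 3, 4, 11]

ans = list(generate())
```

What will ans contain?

Step 1: yield from delegates to the iterable, yielding each element.
Step 2: Collected values: [15, 3, 4, 11].
Therefore ans = [15, 3, 4, 11].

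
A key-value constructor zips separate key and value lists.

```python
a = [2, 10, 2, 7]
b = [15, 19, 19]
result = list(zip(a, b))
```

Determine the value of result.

Step 1: zip stops at shortest (len(a)=4, len(b)=3):
  Index 0: (2, 15)
  Index 1: (10, 19)
  Index 2: (2, 19)
Step 2: Last element of a (7) has no pair, dropped.
Therefore result = [(2, 15), (10, 19), (2, 19)].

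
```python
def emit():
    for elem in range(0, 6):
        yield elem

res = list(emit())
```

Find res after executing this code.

Step 1: The generator yields each value from range(0, 6).
Step 2: list() consumes all yields: [0, 1, 2, 3, 4, 5].
Therefore res = [0, 1, 2, 3, 4, 5].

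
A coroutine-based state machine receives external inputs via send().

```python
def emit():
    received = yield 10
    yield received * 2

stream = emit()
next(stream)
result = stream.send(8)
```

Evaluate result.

Step 1: next(stream) advances to first yield, producing 10.
Step 2: send(8) resumes, received = 8.
Step 3: yield received * 2 = 8 * 2 = 16.
Therefore result = 16.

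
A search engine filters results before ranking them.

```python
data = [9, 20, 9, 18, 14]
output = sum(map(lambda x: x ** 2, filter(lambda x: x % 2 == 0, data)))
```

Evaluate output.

Step 1: Filter even numbers from [9, 20, 9, 18, 14]: [20, 18, 14]
Step 2: Square each: [400, 324, 196]
Step 3: Sum = 920.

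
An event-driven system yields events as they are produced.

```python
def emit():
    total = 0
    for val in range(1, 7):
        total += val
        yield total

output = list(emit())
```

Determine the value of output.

Step 1: Generator accumulates running sum:
  val=1: total = 1, yield 1
  val=2: total = 3, yield 3
  val=3: total = 6, yield 6
  val=4: total = 10, yield 10
  val=5: total = 15, yield 15
  val=6: total = 21, yield 21
Therefore output = [1, 3, 6, 10, 15, 21].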